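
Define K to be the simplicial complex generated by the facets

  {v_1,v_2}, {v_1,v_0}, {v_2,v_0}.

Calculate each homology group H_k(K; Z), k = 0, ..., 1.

K has 3 vertices, 3 edges.
rank ∂_0 = 0, rank ∂_1 = 2 ⇒ b_0 = 3 − 0 − 2 = 1; all invariant factors of ∂_1 are 1 so no torsion. So H_0 = Z.
rank ∂_1 = 2, rank ∂_2 = 0 ⇒ b_1 = 3 − 2 − 0 = 1. So H_1 = Z.

H_0 ≅ Z,  H_1 ≅ Z.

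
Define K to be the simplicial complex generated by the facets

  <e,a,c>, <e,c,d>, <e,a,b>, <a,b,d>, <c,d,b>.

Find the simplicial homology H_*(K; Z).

Take the total order a < b < c < d < e on the vertex set. Then K (dimension 2) consists of the simplices:

  0-simplices (5): a, b, c, d, e
  1-simplices (10): ab, ac, ad, ae, bc, bd, be, cd, ce, de
  2-simplices (5): abd, abe, ace, bcd, cde

giving chain groups C_0 ≅ Z^5, C_1 ≅ Z^10, C_2 ≅ Z^5.

∂_1: C_1 → C_0 sends each edge [p,q] (with p < q) to q − p.
As a 5×10 matrix over Z this has rank 4, with invariant factors (1,1,1,1).

∂_2: C_2 → C_1 acts by ∂[p,q,r] = [q,r] − [p,r] + [p,q]. For instance
  ∂abe = be − ae + ab,
  ∂ace = ce − ae + ac.
As a 10×5 matrix over Z this has rank 5, with invariant factors (1,1,1,1,1).

From H_k ≅ ker(∂_k) / im(∂_{k+1}) we obtain:

  H_0: rank C_0 − rank ∂_1 = 5 − 4 = 1, and the invariant factors of ∂_1 are all 1, so H_0 = Z.
  H_1: rank ker ∂_1 − rank ∂_2 = (10 − 4) − 5 = 1, and the invariant factors of ∂_2 are all 1, so H_1 = Z.
  H_2: rank ker ∂_2 − rank ∂_3 = (5 − 5) − 0 = 0, and there is no ∂_3, so H_2 = 0.

As a check, the Euler characteristic is 5 − 10 + 5 = 0, which agrees with 1 − 1 + 0 = 0.

H_0 = Z,  H_1 = Z,  H_2 = 0.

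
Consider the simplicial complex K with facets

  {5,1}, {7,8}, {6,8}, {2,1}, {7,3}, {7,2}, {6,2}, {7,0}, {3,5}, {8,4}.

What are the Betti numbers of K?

b_0 = 1, b_1 = 2.

Order the vertices as 0 < 1 < 2 < 3 < 4 < 5 < 6 < 7 < 8. Listing each simplex with vertices in this order, K has dimension 1 with simplices:

  0-simplices (9): [0], [1], [2], [3], [4], [5], [6], [7], [8]
  1-simplices (10): [0,7], [1,2], [1,5], [2,6], [2,7], [3,5], [3,7], [4,8], [6,8], [7,8]

giving chain groups C_0 ≅ Z^9, C_1 ≅ Z^10.

The boundary map ∂_1: C_1 → C_0 is given by ∂[p,q] = [q] − [p].
The 9×10 boundary matrix has rank 8 and Smith normal form diag(1,1,1,1,1,1,1,1).

Now H_k = ker ∂_k / im ∂_{k+1}, so:

  H_0: rank C_0 − rank ∂_1 = 9 − 8 = 1, and the invariant factors of ∂_1 are all 1, so H_0 = Z.
  H_1: rank ker ∂_1 − rank ∂_2 = (10 − 8) − 0 = 2, and there is no ∂_2, so H_1 = Z^2.

As a check, the Euler characteristic is 9 − 10 = -1, which agrees with 1 − 2 = -1.

Hence the Betti numbers are b_0 = 1, b_1 = 2.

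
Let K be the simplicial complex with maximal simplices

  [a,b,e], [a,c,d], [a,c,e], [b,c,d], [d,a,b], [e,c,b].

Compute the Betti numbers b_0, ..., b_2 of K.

b_0 = 1, b_1 = 0, b_2 = 1.

Order the vertices as a < b < c < d < e. Listing each simplex with vertices in this order, K has dimension 2 with simplices:

  0-simplices (5): a, b, c, d, e
  1-simplices (9): ab, ac, ad, ae, bc, bd, be, cd, ce
  2-simplices (6): abd, abe, acd, ace, bcd, bce

Hence C_0 ≅ Z^5, C_1 ≅ Z^9, C_2 ≅ Z^6.

Boundary ∂_1: C_1 → C_0 sends each edge [p,q] (with p < q) to q − p.
As a 5×9 matrix over Z this has rank 4, with invariant factors (1,1,1,1).

Boundary ∂_2: C_2 → C_1 sends each 2-simplex [p,q,r] to [q,r] − [p,r] + [p,q]. For instance
  ∂bcd = cd − bd + bc,
  ∂ace = ce − ae + ac.
This gives a 9×6 integer matrix of rank 5; reducing to Smith normal form yields diagonal entries (1,1,1,1,1).

Now H_k = ker ∂_k / im ∂_{k+1}, so:

  H_0: rank C_0 − rank ∂_1 = 5 − 4 = 1, and the invariant factors of ∂_1 are all 1, so H_0 ≅ Z.
  H_1: rank ker ∂_1 − rank ∂_2 = (9 − 4) − 5 = 0, and the invariant factors of ∂_2 are all 1, so H_1 ≅ 0.
  H_2: rank ker ∂_2 − rank ∂_3 = (6 − 5) − 0 = 1, and there is no ∂_3, so H_2 ≅ Z.

Hence the Betti numbers are b_0 = 1, b_1 = 0, b_2 = 1.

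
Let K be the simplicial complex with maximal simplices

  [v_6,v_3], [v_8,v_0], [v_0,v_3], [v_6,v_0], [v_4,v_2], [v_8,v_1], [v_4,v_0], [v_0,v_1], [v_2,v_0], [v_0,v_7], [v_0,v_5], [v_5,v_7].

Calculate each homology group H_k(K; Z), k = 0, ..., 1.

We work with the vertex ordering v_0 < v_1 < v_2 < v_3 < v_4 < v_5 < v_6 < v_7 < v_8. The simplices of K, each written with vertices in increasing order, are:

  0-simplices (9): [v_0], [v_1], [v_2], [v_3], [v_4], [v_5], [v_6], [v_7], [v_8]
  1-simplices (12): [v_0,v_1], [v_0,v_2], [v_0,v_3], [v_0,v_4], [v_0,v_5], [v_0,v_6], [v_0,v_7], [v_0,v_8], [v_1,v_8], [v_2,v_4], [v_3,v_6], [v_5,v_7]

so the chain groups are C_0 ≅ Z^9, C_1 ≅ Z^12.

The boundary map ∂_1: C_1 → C_0 maps an edge to its endpoints' difference, ∂[p,q] = q − p. For instance
  ∂[v_0,v_8] = [v_8] − [v_0].
This gives a 9×12 integer matrix of rank 8; reducing to Smith normal form yields diagonal entries (1,1,1,1,1,1,1,1).

From H_k ≅ ker(∂_k) / im(∂_{k+1}) we obtain:

  H_0: rank C_0 − rank ∂_1 = 9 − 8 = 1, and the invariant factors of ∂_1 are all 1, so H_0 = Z.
  H_1: rank ker ∂_1 − rank ∂_2 = (12 − 8) − 0 = 4, and there is no ∂_2, so H_1 = Z^4.

As a check, the Euler characteristic is 9 − 12 = -3, which agrees with 1 − 4 = -3.

H_0 ≅ Z,  H_1 ≅ Z^4.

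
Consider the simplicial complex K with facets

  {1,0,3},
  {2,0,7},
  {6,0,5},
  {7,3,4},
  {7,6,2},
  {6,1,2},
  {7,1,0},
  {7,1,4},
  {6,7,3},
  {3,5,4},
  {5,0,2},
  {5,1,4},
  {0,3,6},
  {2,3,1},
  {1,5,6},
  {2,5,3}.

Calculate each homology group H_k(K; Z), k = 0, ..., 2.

H_0 = Z,  H_1 = Z^2,  H_2 = Z.

We work with the vertex ordering 0 < 1 < 2 < 3 < 4 < 5 < 6 < 7. The simplices of K, each written with vertices in increasing order, are:

  0-simplices (8): [0], [1], [2], [3], [4], [5], [6], [7]
  1-simplices (24): (24 of them)
  2-simplices (16): [0,1,3], [0,1,7], [0,2,5], [0,2,7], [0,3,6], [0,5,6], [1,2,3], [1,2,6], [1,4,5], [1,4,7], [1,5,6], [2,3,5], [2,6,7], [3,4,5], [3,4,7], [3,6,7]

so the chain groups are C_0 ≅ Z^8, C_1 ≅ Z^24, C_2 ≅ Z^16.

∂_1: C_1 → C_0 maps an edge to its endpoints' difference, ∂[p,q] = q − p. For instance
  ∂[0,6] = [6] − [0].
As a 8×24 matrix over Z this has rank 7, with invariant factors (1,1,1,1,1,1,1).

Boundary ∂_2: C_2 → C_1 acts by ∂[p,q,r] = [q,r] − [p,r] + [p,q]. For instance
  ∂[3,4,5] = [4,5] − [3,5] + [3,4],
  ∂[2,3,5] = [3,5] − [2,5] + [2,3].
This gives a 24×16 integer matrix of rank 15; reducing to Smith normal form yields diagonal entries (1,1,1,1,1,1,1,1,1,1,1,1,1,1,1).

Now H_k = ker ∂_k / im ∂_{k+1}, so:

  H_0: rank C_0 − rank ∂_1 = 8 − 7 = 1, and the invariant factors of ∂_1 are all 1, so H_0 = Z.
  H_1: rank ker ∂_1 − rank ∂_2 = (24 − 7) − 15 = 2, and the invariant factors of ∂_2 are all 1, so H_1 = Z^2.
  H_2: rank ker ∂_2 − rank ∂_3 = (16 − 15) − 0 = 1, and there is no ∂_3, so H_2 = Z.

As a check, the Euler characteristic is 8 − 24 + 16 = 0, which agrees with 1 − 2 + 1 = 0.
(K is a triangulation of the torus T^2.)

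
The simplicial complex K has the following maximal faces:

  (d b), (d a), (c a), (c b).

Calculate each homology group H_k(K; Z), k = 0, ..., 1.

H_0 ≅ Z,  H_1 ≅ Z.

Fix the vertex order a < b < c < d and write every simplex with vertices in increasing order. Then dim K = 1 and the simplices of K are:

  0-simplices (4): a, b, c, d
  1-simplices (4): ac, ad, bc, bd

Hence C_0 ≅ Z^4, C_1 ≅ Z^4.

Boundary ∂_1: C_1 → C_0 is given by ∂[p,q] = [q] − [p]. For instance
  ∂bd = d − b.
The resulting 4×4 matrix has rank 3, and its Smith normal form has invariant factors (1,1,1).

Computing H_k = (kernel of ∂_k) / (image of ∂_{k+1}):

  H_0: rank C_0 − rank ∂_1 = 4 − 3 = 1, and the invariant factors of ∂_1 are all 1, so H_0 = Z.
  H_1: rank ker ∂_1 − rank ∂_2 = (4 − 3) − 0 = 1, and there is no ∂_2, so H_1 = Z.

(K is a triangulation of the circle S^1.)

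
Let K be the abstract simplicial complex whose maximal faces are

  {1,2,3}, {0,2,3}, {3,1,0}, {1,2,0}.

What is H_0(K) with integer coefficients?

H_0 ≅ Z.

K has 4 vertices, 6 edges, 4 triangles.
rank ∂_0 = 0, rank ∂_1 = 3 ⇒ b_0 = 4 − 0 − 3 = 1; all invariant factors of ∂_1 are 1 so no torsion. So H_0 ≅ Z.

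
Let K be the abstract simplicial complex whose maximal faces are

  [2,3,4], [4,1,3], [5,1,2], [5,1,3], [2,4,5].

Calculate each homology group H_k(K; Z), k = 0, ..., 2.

H_0 ≅ Z,  H_1 ≅ Z,  H_2 = 0.

K has 5 vertices, 10 edges, 5 triangles.
rank ∂_0 = 0, rank ∂_1 = 4 ⇒ b_0 = 5 − 0 − 4 = 1; all invariant factors of ∂_1 are 1 so no torsion. So H_0 = Z.
rank ∂_1 = 4, rank ∂_2 = 5 ⇒ b_1 = 10 − 4 − 5 = 1; all invariant factors of ∂_2 are 1 so no torsion. So H_1 = Z.
rank ∂_2 = 5, rank ∂_3 = 0 ⇒ b_2 = 5 − 5 − 0 = 0. So H_2 = 0.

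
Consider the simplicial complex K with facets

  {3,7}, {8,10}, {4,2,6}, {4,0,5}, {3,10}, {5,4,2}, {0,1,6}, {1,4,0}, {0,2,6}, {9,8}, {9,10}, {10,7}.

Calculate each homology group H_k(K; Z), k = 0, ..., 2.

H_0 ≅ Z^2,  H_1 ≅ Z^3,  H_2 = 0.

Order the vertices as 0 < 1 < 2 < 3 < 4 < 5 < 6 < 7 < 8 < 9 < 10. Listing each simplex with vertices in this order, K has dimension 2 with simplices:

  0-simplices (11): [0], [1], [2], [3], [4], [5], [6], [7], [8], [9], [10]
  1-simplices (18): [0,1], [0,2], [0,4], [0,5], [0,6], [1,4], [1,6], [2,4], [2,5], [2,6], [3,7], [3,10], [4,5], [4,6], [7,10], [8,9], [8,10], [9,10]
  2-simplices (6): [0,1,4], [0,1,6], [0,2,6], [0,4,5], [2,4,5], [2,4,6]

so the chain groups are C_0 ≅ Z^11, C_1 ≅ Z^18, C_2 ≅ Z^6.

∂_1: C_1 → C_0 sends each edge [p,q] (with p < q) to q − p. For instance
  ∂[0,2] = [2] − [0].
As a 11×18 matrix over Z this has rank 9, with invariant factors (1,1,1,1,1,1,1,1,1).

Boundary ∂_2: C_2 → C_1 maps a triangle to the signed sum of its edges. For instance
  ∂[0,1,6] = [1,6] − [0,6] + [0,1],
  ∂[0,1,4] = [1,4] − [0,4] + [0,1].
The 18×6 boundary matrix has rank 6 and Smith normal form diag(1,1,1,1,1,1).

From H_k ≅ ker(∂_k) / im(∂_{k+1}) we obtain:

  H_0: rank C_0 − rank ∂_1 = 11 − 9 = 2, and the invariant factors of ∂_1 are all 1, so H_0 ≅ Z^2.
  H_1: rank ker ∂_1 − rank ∂_2 = (18 − 9) − 6 = 3, and the invariant factors of ∂_2 are all 1, so H_1 ≅ Z^3.
  H_2: rank ker ∂_2 − rank ∂_3 = (6 − 6) − 0 = 0, and there is no ∂_3, so H_2 ≅ 0.

As a check, the Euler characteristic is 11 − 18 + 6 = -1, which agrees with 2 − 3 + 0 = -1.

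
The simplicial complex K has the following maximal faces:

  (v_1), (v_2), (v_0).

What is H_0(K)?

H_0 ≅ Z^3.

Order the vertices as v_0 < v_1 < v_2. Listing each simplex with vertices in this order, K has dimension 0 with simplices:

  0-simplices (3): [v_0], [v_1], [v_2]

so the chain groups are C_0 ≅ Z^3.

Now H_k = ker ∂_k / im ∂_{k+1}, so:

  H_0: rank C_0 − rank ∂_1 = 3 − 0 = 3, and there is no ∂_1, so H_0 = Z^3.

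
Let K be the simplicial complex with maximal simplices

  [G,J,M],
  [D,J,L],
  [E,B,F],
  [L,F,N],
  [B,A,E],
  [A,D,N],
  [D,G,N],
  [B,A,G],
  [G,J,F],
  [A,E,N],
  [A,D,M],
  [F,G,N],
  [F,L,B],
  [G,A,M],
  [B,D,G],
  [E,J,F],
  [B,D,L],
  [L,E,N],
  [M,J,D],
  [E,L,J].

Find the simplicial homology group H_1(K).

H_1 = Z ⊕ Z/2.

We work with the vertex ordering A < B < D < E < F < G < J < L < M < N. The simplices of K, each written with vertices in increasing order, are:

  0-simplices (10): A, B, D, E, F, G, J, L, M, N
  1-simplices (30): AB, AD, AE, AG, AM, AN, BD, BE, BF, BG, BL, DG, DJ, DL, DM, DN, EF, EJ, EL, EN, FG, FJ, FL, FN, GJ, GM, GN, JL, JM, LN
  2-simplices (20): ABE, ABG, ADM, ADN, AEN, AGM, BDG, BDL, BEF, BFL, DGN, DJL, DJM, EFJ, EJL, ELN, FGJ, FGN, FLN, GJM

Hence C_0 ≅ Z^10, C_1 ≅ Z^30, C_2 ≅ Z^20.

The boundary map ∂_1: C_1 → C_0 maps an edge to its endpoints' difference, ∂[p,q] = q − p. For instance
  ∂AD = D − A.
As a 10×30 matrix over Z this has rank 9, with invariant factors (1,1,1,1,1,1,1,1,1).

The boundary map ∂_2: C_2 → C_1 sends each 2-simplex [p,q,r] to [q,r] − [p,r] + [p,q]. For instance
  ∂GJM = JM − GM + GJ,
  ∂DGN = GN − DN + DG.
The resulting 30×20 matrix has rank 20, and its Smith normal form has invariant factors (1,1,1,1,1,1,1,1,1,1,1,1,1,1,1,1,1,1,1,2).

Computing H_k = (kernel of ∂_k) / (image of ∂_{k+1}):

  H_1: rank ker ∂_1 − rank ∂_2 = (30 − 9) − 20 = 1, and ∂_2 has invariant factor 2 > 1, so H_1 = Z ⊕ Z/2.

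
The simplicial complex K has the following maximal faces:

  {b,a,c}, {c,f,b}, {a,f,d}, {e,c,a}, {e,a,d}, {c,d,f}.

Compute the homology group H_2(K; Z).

H_2 ≅ 0.

K has 6 vertices, 12 edges, 6 triangles.
rank ∂_2 = 6, rank ∂_3 = 0 ⇒ b_2 = 6 − 6 − 0 = 0. So H_2 = 0.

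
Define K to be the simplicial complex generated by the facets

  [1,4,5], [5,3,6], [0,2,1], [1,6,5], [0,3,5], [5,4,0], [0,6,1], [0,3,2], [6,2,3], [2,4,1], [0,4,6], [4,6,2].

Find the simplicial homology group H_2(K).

We work with the vertex ordering 0 < 1 < 2 < 3 < 4 < 5 < 6. The simplices of K, each written with vertices in increasing order, are:

  0-simplices (7): [0], [1], [2], [3], [4], [5], [6]
  1-simplices (18): [0,1], [0,2], [0,3], [0,4], [0,5], [0,6], [1,2], [1,4], [1,5], [1,6], [2,3], [2,4], [2,6], [3,5], [3,6], [4,5], [4,6], [5,6]
  2-simplices (12): [0,1,2], [0,1,6], [0,2,3], [0,3,5], [0,4,5], [0,4,6], [1,2,4], [1,4,5], [1,5,6], [2,3,6], [2,4,6], [3,5,6]

so the chain groups are C_0 ≅ Z^7, C_1 ≅ Z^18, C_2 ≅ Z^12.

Boundary ∂_1: C_1 → C_0 sends each edge [p,q] (with p < q) to q − p. For instance
  ∂[0,2] = [2] − [0].
The 7×18 boundary matrix has rank 6 and Smith normal form diag(1,1,1,1,1,1).

Boundary ∂_2: C_2 → C_1 sends each 2-simplex [p,q,r] to [q,r] − [p,r] + [p,q]. For instance
  ∂[0,3,5] = [3,5] − [0,5] + [0,3],
  ∂[2,4,6] = [4,6] − [2,6] + [2,4].
This gives a 18×12 integer matrix of rank 12; reducing to Smith normal form yields diagonal entries (1,1,1,1,1,1,1,1,1,1,1,2).

Reading off H_k = ker ∂_k / im ∂_{k+1}:

  H_2: rank ker ∂_2 − rank ∂_3 = (12 − 12) − 0 = 0, and there is no ∂_3, so H_2 = 0.

(K is a triangulation of the real projective plane RP^2.)

H_2 ≅ 0.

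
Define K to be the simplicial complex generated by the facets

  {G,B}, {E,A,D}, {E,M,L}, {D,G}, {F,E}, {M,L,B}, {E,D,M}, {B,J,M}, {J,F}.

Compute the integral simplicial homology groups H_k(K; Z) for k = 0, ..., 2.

H_0 ≅ Z,  H_1 ≅ Z^2,  H_2 = 0.

Order the vertices as A < B < D < E < F < G < J < L < M. Listing each simplex with vertices in this order, K has dimension 2 with simplices:

  0-simplices (9): A, B, D, E, F, G, J, L, M
  1-simplices (15): AD, AE, BG, BJ, BL, BM, DE, DG, DM, EF, EL, EM, FJ, JM, LM
  2-simplices (5): ADE, BJM, BLM, DEM, ELM

so the chain groups are C_0 ≅ Z^9, C_1 ≅ Z^15, C_2 ≅ Z^5.

∂_1: C_1 → C_0 sends each edge [p,q] (with p < q) to q − p.
The resulting 9×15 matrix has rank 8, and its Smith normal form has invariant factors (1,1,1,1,1,1,1,1).

The boundary map ∂_2: C_2 → C_1 maps a triangle to the signed sum of its edges. For instance
  ∂BJM = JM − BM + BJ,
  ∂ADE = DE − AE + AD.
As a 15×5 matrix over Z this has rank 5, with invariant factors (1,1,1,1,1).

Computing H_k = (kernel of ∂_k) / (image of ∂_{k+1}):

  H_0: rank C_0 − rank ∂_1 = 9 − 8 = 1, and the invariant factors of ∂_1 are all 1, so H_0 ≅ Z.
  H_1: rank ker ∂_1 − rank ∂_2 = (15 − 8) − 5 = 2, and the invariant factors of ∂_2 are all 1, so H_1 ≅ Z^2.
  H_2: rank ker ∂_2 − rank ∂_3 = (5 − 5) − 0 = 0, and there is no ∂_3, so H_2 ≅ 0.

As a check, the Euler characteristic is 9 − 15 + 5 = -1, which agrees with 1 − 2 + 0 = -1.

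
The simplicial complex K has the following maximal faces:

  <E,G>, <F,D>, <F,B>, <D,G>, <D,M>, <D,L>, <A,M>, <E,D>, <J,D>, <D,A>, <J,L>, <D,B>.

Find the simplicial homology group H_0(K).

H_0 = Z.

Fix the vertex order A < B < D < E < F < G < J < L < M and write every simplex with vertices in increasing order. Then dim K = 1 and the simplices of K are:

  0-simplices (9): A, B, D, E, F, G, J, L, M
  1-simplices (12): AD, AM, BD, BF, DE, DF, DG, DJ, DL, DM, EG, JL

giving chain groups C_0 ≅ Z^9, C_1 ≅ Z^12.

∂_1: C_1 → C_0 is given by ∂[p,q] = [q] − [p]. For instance
  ∂DM = M − D.
As a 9×12 matrix over Z this has rank 8, with invariant factors (1,1,1,1,1,1,1,1).

Now H_k = ker ∂_k / im ∂_{k+1}, so:

  H_0: rank C_0 − rank ∂_1 = 9 − 8 = 1, and the invariant factors of ∂_1 are all 1, so H_0 = Z.

(K is a triangulation of a wedge of 4 circles.)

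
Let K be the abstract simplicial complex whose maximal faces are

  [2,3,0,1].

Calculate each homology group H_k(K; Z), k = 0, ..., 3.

H_0 = Z,  H_1 = 0,  H_2 = 0,  H_3 = 0.

Order the vertices as 0 < 1 < 2 < 3. Listing each simplex with vertices in this order, K has dimension 3 with simplices:

  0-simplices (4): [0], [1], [2], [3]
  1-simplices (6): [0,1], [0,2], [0,3], [1,2], [1,3], [2,3]
  2-simplices (4): [0,1,2], [0,1,3], [0,2,3], [1,2,3]
  3-simplices (1): [0,1,2,3]

giving chain groups C_0 ≅ Z^4, C_1 ≅ Z^6, C_2 ≅ Z^4, C_3 ≅ Z^1.

Boundary ∂_1: C_1 → C_0 maps an edge to its endpoints' difference, ∂[p,q] = q − p. For instance
  ∂[0,1] = [1] − [0].
This gives a 4×6 integer matrix of rank 3; reducing to Smith normal form yields diagonal entries (1,1,1).

Boundary ∂_2: C_2 → C_1 maps a triangle to the signed sum of its edges. For instance
  ∂[1,2,3] = [2,3] − [1,3] + [1,2],
  ∂[0,2,3] = [2,3] − [0,3] + [0,2].
The 6×4 boundary matrix has rank 3 and Smith normal form diag(1,1,1).

Boundary ∂_3: C_3 → C_2 sends each 3-simplex σ to the alternating sum Σ_i (−1)^i (σ with its i-th vertex removed). For instance
  ∂[0,1,2,3] = [1,2,3] − [0,2,3] + [0,1,3] − [0,1,2].
As a 4×1 matrix over Z this has rank 1, with invariant factors (1).

Computing H_k = (kernel of ∂_k) / (image of ∂_{k+1}):

  H_0: rank C_0 − rank ∂_1 = 4 − 3 = 1, and the invariant factors of ∂_1 are all 1, so H_0 ≅ Z.
  H_1: rank ker ∂_1 − rank ∂_2 = (6 − 3) − 3 = 0, and the invariant factors of ∂_2 are all 1, so H_1 ≅ 0.
  H_2: rank ker ∂_2 − rank ∂_3 = (4 − 3) − 1 = 0, and the invariant factors of ∂_3 are all 1, so H_2 ≅ 0.
  H_3: rank ker ∂_3 − rank ∂_4 = (1 − 1) − 0 = 0, and there is no ∂_4, so H_3 ≅ 0.

(K is a triangulation of the 3-simplex.)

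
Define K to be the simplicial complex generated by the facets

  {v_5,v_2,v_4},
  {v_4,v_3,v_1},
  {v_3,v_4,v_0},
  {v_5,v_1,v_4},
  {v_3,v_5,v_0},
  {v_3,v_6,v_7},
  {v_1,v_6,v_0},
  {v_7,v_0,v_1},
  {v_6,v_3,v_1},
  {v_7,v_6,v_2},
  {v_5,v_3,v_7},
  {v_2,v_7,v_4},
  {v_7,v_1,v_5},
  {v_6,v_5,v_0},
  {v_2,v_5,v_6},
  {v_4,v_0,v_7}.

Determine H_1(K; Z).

Fix the vertex order v_0 < v_1 < v_2 < v_3 < v_4 < v_5 < v_6 < v_7 and write every simplex with vertices in increasing order. Then dim K = 2 and the simplices of K are:

  0-simplices (8): [v_0], [v_1], [v_2], [v_3], [v_4], [v_5], [v_6], [v_7]
  1-simplices (24): (24 of them)
  2-simplices (16): (16 of them)

so the chain groups are C_0 ≅ Z^8, C_1 ≅ Z^24, C_2 ≅ Z^16.

The boundary map ∂_1: C_1 → C_0 sends each edge [p,q] (with p < q) to q − p. For instance
  ∂[v_0,v_4] = [v_4] − [v_0].
This gives a 8×24 integer matrix of rank 7; reducing to Smith normal form yields diagonal entries (1,1,1,1,1,1,1).

The boundary map ∂_2: C_2 → C_1 sends each 2-simplex [p,q,r] to [q,r] − [p,r] + [p,q]. For instance
  ∂[v_0,v_4,v_7] = [v_4,v_7] − [v_0,v_7] + [v_0,v_4],
  ∂[v_2,v_4,v_5] = [v_4,v_5] − [v_2,v_5] + [v_2,v_4].
The 24×16 boundary matrix has rank 15 and Smith normal form diag(1,1,1,1,1,1,1,1,1,1,1,1,1,1,1).

Reading off H_k = ker ∂_k / im ∂_{k+1}:

  H_1: rank ker ∂_1 − rank ∂_2 = (24 − 7) − 15 = 2, and the invariant factors of ∂_2 are all 1, so H_1 = Z^2.

H_1 = Z^2.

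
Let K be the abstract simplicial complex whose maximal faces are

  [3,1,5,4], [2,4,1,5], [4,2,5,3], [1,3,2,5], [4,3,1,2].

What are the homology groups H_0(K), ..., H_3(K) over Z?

H_0 = Z,  H_1 = 0,  H_2 = 0,  H_3 = Z.

Take the total order 1 < 2 < 3 < 4 < 5 on the vertex set. Then K (dimension 3) consists of the simplices:

  0-simplices (5): [1], [2], [3], [4], [5]
  1-simplices (10): [1,2], [1,3], [1,4], [1,5], [2,3], [2,4], [2,5], [3,4], [3,5], [4,5]
  2-simplices (10): [1,2,3], [1,2,4], [1,2,5], [1,3,4], [1,3,5], [1,4,5], [2,3,4], [2,3,5], [2,4,5], [3,4,5]
  3-simplices (5): [1,2,3,4], [1,2,3,5], [1,2,4,5], [1,3,4,5], [2,3,4,5]

giving chain groups C_0 ≅ Z^5, C_1 ≅ Z^10, C_2 ≅ Z^10, C_3 ≅ Z^5.

Boundary ∂_1: C_1 → C_0 sends each edge [p,q] (with p < q) to q − p. For instance
  ∂[1,2] = [2] − [1].
The 5×10 boundary matrix has rank 4 and Smith normal form diag(1,1,1,1).

Boundary ∂_2: C_2 → C_1 acts by ∂[p,q,r] = [q,r] − [p,r] + [p,q]. For instance
  ∂[1,2,3] = [2,3] − [1,3] + [1,2],
  ∂[2,4,5] = [4,5] − [2,5] + [2,4].
The resulting 10×10 matrix has rank 6, and its Smith normal form has invariant factors (1,1,1,1,1,1).

The boundary map ∂_3: C_3 → C_2 sends each 3-simplex σ to the alternating sum Σ_i (−1)^i (σ with its i-th vertex removed). For instance
  ∂[1,3,4,5] = [3,4,5] − [1,4,5] + [1,3,5] − [1,3,4],
  ∂[1,2,4,5] = [2,4,5] − [1,4,5] + [1,2,5] − [1,2,4].
The 10×5 boundary matrix has rank 4 and Smith normal form diag(1,1,1,1).

Reading off H_k = ker ∂_k / im ∂_{k+1}:

  H_0: rank C_0 − rank ∂_1 = 5 − 4 = 1, and the invariant factors of ∂_1 are all 1, so H_0 = Z.
  H_1: rank ker ∂_1 − rank ∂_2 = (10 − 4) − 6 = 0, and the invariant factors of ∂_2 are all 1, so H_1 = 0.
  H_2: rank ker ∂_2 − rank ∂_3 = (10 − 6) − 4 = 0, and the invariant factors of ∂_3 are all 1, so H_2 = 0.
  H_3: rank ker ∂_3 − rank ∂_4 = (5 − 4) − 0 = 1, and there is no ∂_4, so H_3 = Z.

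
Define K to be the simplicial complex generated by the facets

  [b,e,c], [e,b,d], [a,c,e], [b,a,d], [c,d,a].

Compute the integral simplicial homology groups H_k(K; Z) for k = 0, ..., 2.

Order the vertices as a < b < c < d < e. Listing each simplex with vertices in this order, K has dimension 2 with simplices:

  0-simplices (5): a, b, c, d, e
  1-simplices (10): ab, ac, ad, ae, bc, bd, be, cd, ce, de
  2-simplices (5): abd, acd, ace, bce, bde

so the chain groups are C_0 ≅ Z^5, C_1 ≅ Z^10, C_2 ≅ Z^5.

Boundary ∂_1: C_1 → C_0 maps an edge to its endpoints' difference, ∂[p,q] = q − p. For instance
  ∂ab = b − a.
As a 5×10 matrix over Z this has rank 4, with invariant factors (1,1,1,1).

Boundary ∂_2: C_2 → C_1 acts by ∂[p,q,r] = [q,r] − [p,r] + [p,q]. For instance
  ∂bde = de − be + bd,
  ∂abd = bd − ad + ab.
The resulting 10×5 matrix has rank 5, and its Smith normal form has invariant factors (1,1,1,1,1).

From H_k ≅ ker(∂_k) / im(∂_{k+1}) we obtain:

  H_0: rank C_0 − rank ∂_1 = 5 − 4 = 1, and the invariant factors of ∂_1 are all 1, so H_0 = Z.
  H_1: rank ker ∂_1 − rank ∂_2 = (10 − 4) − 5 = 1, and the invariant factors of ∂_2 are all 1, so H_1 = Z.
  H_2: rank ker ∂_2 − rank ∂_3 = (5 − 5) − 0 = 0, and there is no ∂_3, so H_2 = 0.

H_0 ≅ Z,  H_1 ≅ Z,  H_2 = 0.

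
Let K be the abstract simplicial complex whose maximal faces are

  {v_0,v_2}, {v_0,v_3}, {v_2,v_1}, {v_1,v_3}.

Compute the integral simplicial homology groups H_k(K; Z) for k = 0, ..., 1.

We work with the vertex ordering v_0 < v_1 < v_2 < v_3. The simplices of K, each written with vertices in increasing order, are:

  0-simplices (4): [v_0], [v_1], [v_2], [v_3]
  1-simplices (4): [v_0,v_2], [v_0,v_3], [v_1,v_2], [v_1,v_3]

Hence C_0 ≅ Z^4, C_1 ≅ Z^4.

The boundary map ∂_1: C_1 → C_0 sends each edge [p,q] (with p < q) to q − p.
As a 4×4 matrix over Z this has rank 3, with invariant factors (1,1,1).

Computing H_k = (kernel of ∂_k) / (image of ∂_{k+1}):

  H_0: rank C_0 − rank ∂_1 = 4 − 3 = 1, and the invariant factors of ∂_1 are all 1, so H_0 ≅ Z.
  H_1: rank ker ∂_1 − rank ∂_2 = (4 − 3) − 0 = 1, and there is no ∂_2, so H_1 ≅ Z.

As a check, the Euler characteristic is 4 − 4 = 0, which agrees with 1 − 1 = 0.

H_0 ≅ Z,  H_1 ≅ Z.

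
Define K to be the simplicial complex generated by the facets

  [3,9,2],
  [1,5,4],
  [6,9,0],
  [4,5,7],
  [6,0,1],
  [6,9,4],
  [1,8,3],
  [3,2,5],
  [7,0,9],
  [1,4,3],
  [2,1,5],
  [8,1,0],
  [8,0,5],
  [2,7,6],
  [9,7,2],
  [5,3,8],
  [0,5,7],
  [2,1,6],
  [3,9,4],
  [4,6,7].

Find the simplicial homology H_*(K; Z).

H_0 = Z,  H_1 = Z × Z/2,  H_2 = 0.

We work with the vertex ordering 0 < 1 < 2 < 3 < 4 < 5 < 6 < 7 < 8 < 9. The simplices of K, each written with vertices in increasing order, are:

  0-simplices (10): [0], [1], [2], [3], [4], [5], [6], [7], [8], [9]
  1-simplices (30): (30 of them)
  2-simplices (20): (20 of them)

giving chain groups C_0 ≅ Z^10, C_1 ≅ Z^30, C_2 ≅ Z^20.

∂_1: C_1 → C_0 is given by ∂[p,q] = [q] − [p].
The resulting 10×30 matrix has rank 9, and its Smith normal form has invariant factors (1,1,1,1,1,1,1,1,1).

Boundary ∂_2: C_2 → C_1 sends each 2-simplex [p,q,r] to [q,r] − [p,r] + [p,q]. For instance
  ∂[1,2,6] = [2,6] − [1,6] + [1,2],
  ∂[1,3,8] = [3,8] − [1,8] + [1,3].
This gives a 30×20 integer matrix of rank 20; reducing to Smith normal form yields diagonal entries (1,1,1,1,1,1,1,1,1,1,1,1,1,1,1,1,1,1,1,2).

Now H_k = ker ∂_k / im ∂_{k+1}, so:

  H_0: rank C_0 − rank ∂_1 = 10 − 9 = 1, and the invariant factors of ∂_1 are all 1, so H_0 = Z.
  H_1: rank ker ∂_1 − rank ∂_2 = (30 − 9) − 20 = 1, and ∂_2 has invariant factor 2 > 1, so H_1 = Z × Z/2.
  H_2: rank ker ∂_2 − rank ∂_3 = (20 − 20) − 0 = 0, and there is no ∂_3, so H_2 = 0.

As a check, the Euler characteristic is 10 − 30 + 20 = 0, which agrees with 1 − 1 + 0 = 0.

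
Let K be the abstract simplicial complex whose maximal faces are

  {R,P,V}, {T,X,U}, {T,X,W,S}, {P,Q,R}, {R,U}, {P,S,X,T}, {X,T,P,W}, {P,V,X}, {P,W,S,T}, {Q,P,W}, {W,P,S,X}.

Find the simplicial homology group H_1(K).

H_1 ≅ Z.

Order the vertices as P < Q < R < S < T < U < V < W < X. Listing each simplex with vertices in this order, K has dimension 3 with simplices:

  0-simplices (9): P, Q, R, S, T, U, V, W, X
  1-simplices (20): PQ, PR, PS, PT, PV, PW, PX, QR, QW, RU, RV, ST, SW, SX, TU, TW, TX, UX, VX, WX
  2-simplices (15): PQR, PQW, PRV, PST, PSW, PSX, PTW, PTX, PVX, PWX, STW, STX, SWX, TUX, TWX
  3-simplices (5): PSTW, PSTX, PSWX, PTWX, STWX

giving chain groups C_0 ≅ Z^9, C_1 ≅ Z^20, C_2 ≅ Z^15, C_3 ≅ Z^5.

∂_1: C_1 → C_0 sends each edge [p,q] (with p < q) to q − p. For instance
  ∂QR = R − Q.
This gives a 9×20 integer matrix of rank 8; reducing to Smith normal form yields diagonal entries (1,1,1,1,1,1,1,1).

∂_2: C_2 → C_1 acts by ∂[p,q,r] = [q,r] − [p,r] + [p,q]. For instance
  ∂PTW = TW − PW + PT,
  ∂PST = ST − PT + PS.
As a 20×15 matrix over Z this has rank 11, with invariant factors (1,1,1,1,1,1,1,1,1,1,1).

The boundary map ∂_3: C_3 → C_2 sends each 3-simplex σ to the alternating sum Σ_i (−1)^i (σ with its i-th vertex removed). For instance
  ∂PSTW = STW − PTW + PSW − PST,
  ∂PTWX = TWX − PWX + PTX − PTW.
This gives a 15×5 integer matrix of rank 4; reducing to Smith normal form yields diagonal entries (1,1,1,1).

From H_k ≅ ker(∂_k) / im(∂_{k+1}) we obtain:

  H_1: rank ker ∂_1 − rank ∂_2 = (20 − 8) − 11 = 1, and the invariant factors of ∂_2 are all 1, so H_1 = Z.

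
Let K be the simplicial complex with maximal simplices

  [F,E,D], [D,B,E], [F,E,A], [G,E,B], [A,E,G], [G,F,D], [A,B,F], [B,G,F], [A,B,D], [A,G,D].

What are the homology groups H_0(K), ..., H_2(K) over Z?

Order the vertices as A < B < D < E < F < G. Listing each simplex with vertices in this order, K has dimension 2 with simplices:

  0-simplices (6): A, B, D, E, F, G
  1-simplices (15): AB, AD, AE, AF, AG, BD, BE, BF, BG, DE, DF, DG, EF, EG, FG
  2-simplices (10): ABD, ABF, ADG, AEF, AEG, BDE, BEG, BFG, DEF, DFG

giving chain groups C_0 ≅ Z^6, C_1 ≅ Z^15, C_2 ≅ Z^10.

∂_1: C_1 → C_0 maps an edge to its endpoints' difference, ∂[p,q] = q − p. For instance
  ∂EG = G − E.
As a 6×15 matrix over Z this has rank 5, with invariant factors (1,1,1,1,1).

∂_2: C_2 → C_1 maps a triangle to the signed sum of its edges. For instance
  ∂ADG = DG − AG + AD,
  ∂ABF = BF − AF + AB.
As a 15×10 matrix over Z this has rank 10, with invariant factors (1,1,1,1,1,1,1,1,1,2).

Now H_k = ker ∂_k / im ∂_{k+1}, so:

  H_0: rank C_0 − rank ∂_1 = 6 − 5 = 1, and the invariant factors of ∂_1 are all 1, so H_0 ≅ Z.
  H_1: rank ker ∂_1 − rank ∂_2 = (15 − 5) − 10 = 0, and ∂_2 has invariant factor 2 > 1, so H_1 ≅ Z_2.
  H_2: rank ker ∂_2 − rank ∂_3 = (10 − 10) − 0 = 0, and there is no ∂_3, so H_2 ≅ 0.

As a check, the Euler characteristic is 6 − 15 + 10 = 1, which agrees with 1 − 0 + 0 = 1.

H_0 ≅ Z,  H_1 ≅ Z_2,  H_2 = 0.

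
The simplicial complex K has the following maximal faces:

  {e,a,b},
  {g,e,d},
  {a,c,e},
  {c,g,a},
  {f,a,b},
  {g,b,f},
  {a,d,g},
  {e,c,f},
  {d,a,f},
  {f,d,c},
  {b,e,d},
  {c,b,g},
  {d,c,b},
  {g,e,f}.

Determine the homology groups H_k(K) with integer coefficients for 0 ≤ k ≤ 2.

H_0 = Z,  H_1 = Z^2,  H_2 = Z.

We work with the vertex ordering a < b < c < d < e < f < g. The simplices of K, each written with vertices in increasing order, are:

  0-simplices (7): a, b, c, d, e, f, g
  1-simplices (21): ab, ac, ad, ae, af, ag, bc, bd, be, bf, bg, cd, ce, cf, cg, de, df, dg, ef, eg, fg
  2-simplices (14): abe, abf, ace, acg, adf, adg, bcd, bcg, bde, bfg, cdf, cef, deg, efg

so the chain groups are C_0 ≅ Z^7, C_1 ≅ Z^21, C_2 ≅ Z^14.

The boundary map ∂_1: C_1 → C_0 maps an edge to its endpoints' difference, ∂[p,q] = q − p.
The resulting 7×21 matrix has rank 6, and its Smith normal form has invariant factors (1,1,1,1,1,1).

∂_2: C_2 → C_1 maps a triangle to the signed sum of its edges. For instance
  ∂bde = de − be + bd,
  ∂cdf = df − cf + cd.
The resulting 21×14 matrix has rank 13, and its Smith normal form has invariant factors (1,1,1,1,1,1,1,1,1,1,1,1,1).

Computing H_k = (kernel of ∂_k) / (image of ∂_{k+1}):

  H_0: rank C_0 − rank ∂_1 = 7 − 6 = 1, and the invariant factors of ∂_1 are all 1, so H_0 = Z.
  H_1: rank ker ∂_1 − rank ∂_2 = (21 − 6) − 13 = 2, and the invariant factors of ∂_2 are all 1, so H_1 = Z^2.
  H_2: rank ker ∂_2 − rank ∂_3 = (14 − 13) − 0 = 1, and there is no ∂_3, so H_2 = Z.

As a check, the Euler characteristic is 7 − 21 + 14 = 0, which agrees with 1 − 2 + 1 = 0.
(K is a triangulation of the torus T^2.)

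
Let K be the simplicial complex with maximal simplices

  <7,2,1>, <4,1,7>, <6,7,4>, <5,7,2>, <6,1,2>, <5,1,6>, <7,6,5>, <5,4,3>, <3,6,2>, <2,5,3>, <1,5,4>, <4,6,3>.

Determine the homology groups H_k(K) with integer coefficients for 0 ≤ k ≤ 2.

H_0 = Z,  H_1 = Z/2Z,  H_2 = 0.

We work with the vertex ordering 1 < 2 < 3 < 4 < 5 < 6 < 7. The simplices of K, each written with vertices in increasing order, are:

  0-simplices (7): [1], [2], [3], [4], [5], [6], [7]
  1-simplices (18): [1,2], [1,4], [1,5], [1,6], [1,7], [2,3], [2,5], [2,6], [2,7], [3,4], [3,5], [3,6], [4,5], [4,6], [4,7], [5,6], [5,7], [6,7]
  2-simplices (12): [1,2,6], [1,2,7], [1,4,5], [1,4,7], [1,5,6], [2,3,5], [2,3,6], [2,5,7], [3,4,5], [3,4,6], [4,6,7], [5,6,7]

Hence C_0 ≅ Z^7, C_1 ≅ Z^18, C_2 ≅ Z^12.

∂_1: C_1 → C_0 is given by ∂[p,q] = [q] − [p].
The 7×18 boundary matrix has rank 6 and Smith normal form diag(1,1,1,1,1,1).

Boundary ∂_2: C_2 → C_1 acts by ∂[p,q,r] = [q,r] − [p,r] + [p,q]. For instance
  ∂[5,6,7] = [6,7] − [5,7] + [5,6],
  ∂[1,4,7] = [4,7] − [1,7] + [1,4].
The 18×12 boundary matrix has rank 12 and Smith normal form diag(1,1,1,1,1,1,1,1,1,1,1,2).

Computing H_k = (kernel of ∂_k) / (image of ∂_{k+1}):

  H_0: rank C_0 − rank ∂_1 = 7 − 6 = 1, and the invariant factors of ∂_1 are all 1, so H_0 ≅ Z.
  H_1: rank ker ∂_1 − rank ∂_2 = (18 − 6) − 12 = 0, and ∂_2 has invariant factor 2 > 1, so H_1 ≅ Z/2Z.
  H_2: rank ker ∂_2 − rank ∂_3 = (12 − 12) − 0 = 0, and there is no ∂_3, so H_2 ≅ 0.

(K is a triangulation of the real projective plane RP^2.)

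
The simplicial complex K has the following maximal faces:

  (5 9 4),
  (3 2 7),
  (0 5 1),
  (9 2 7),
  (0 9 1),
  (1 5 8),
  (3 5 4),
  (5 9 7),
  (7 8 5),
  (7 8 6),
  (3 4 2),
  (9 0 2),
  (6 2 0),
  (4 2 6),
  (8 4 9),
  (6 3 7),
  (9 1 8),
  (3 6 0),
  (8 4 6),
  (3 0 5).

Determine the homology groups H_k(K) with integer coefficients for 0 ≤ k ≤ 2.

We work with the vertex ordering 0 < 1 < 2 < 3 < 4 < 5 < 6 < 7 < 8 < 9. The simplices of K, each written with vertices in increasing order, are:

  0-simplices (10): [0], [1], [2], [3], [4], [5], [6], [7], [8], [9]
  1-simplices (30): (30 of them)
  2-simplices (20): (20 of them)

Hence C_0 ≅ Z^10, C_1 ≅ Z^30, C_2 ≅ Z^20.

Boundary ∂_1: C_1 → C_0 maps an edge to its endpoints' difference, ∂[p,q] = q − p. For instance
  ∂[4,9] = [9] − [4].
The resulting 10×30 matrix has rank 9, and its Smith normal form has invariant factors (1,1,1,1,1,1,1,1,1).

Boundary ∂_2: C_2 → C_1 maps a triangle to the signed sum of its edges. For instance
  ∂[1,5,8] = [5,8] − [1,8] + [1,5],
  ∂[0,1,9] = [1,9] − [0,9] + [0,1].
As a 30×20 matrix over Z this has rank 20, with invariant factors (1,1,1,1,1,1,1,1,1,1,1,1,1,1,1,1,1,1,1,2).

Computing H_k = (kernel of ∂_k) / (image of ∂_{k+1}):

  H_0: rank C_0 − rank ∂_1 = 10 − 9 = 1, and the invariant factors of ∂_1 are all 1, so H_0 = Z.
  H_1: rank ker ∂_1 − rank ∂_2 = (30 − 9) − 20 = 1, and ∂_2 has invariant factor 2 > 1, so H_1 = Z ⊕ Z/2.
  H_2: rank ker ∂_2 − rank ∂_3 = (20 − 20) − 0 = 0, and there is no ∂_3, so H_2 = 0.

As a check, the Euler characteristic is 10 − 30 + 20 = 0, which agrees with 1 − 1 + 0 = 0.

H_0 ≅ Z,  H_1 ≅ Z ⊕ Z/2,  H_2 = 0.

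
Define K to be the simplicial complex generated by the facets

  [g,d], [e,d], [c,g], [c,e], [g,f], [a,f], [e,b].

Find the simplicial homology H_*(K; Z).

H_0 = Z,  H_1 = Z.

K has 7 vertices, 7 edges.
rank ∂_0 = 0, rank ∂_1 = 6 ⇒ b_0 = 7 − 0 − 6 = 1; all invariant factors of ∂_1 are 1 so no torsion. So H_0 = Z.
rank ∂_1 = 6, rank ∂_2 = 0 ⇒ b_1 = 7 − 6 − 0 = 1. So H_1 = Z.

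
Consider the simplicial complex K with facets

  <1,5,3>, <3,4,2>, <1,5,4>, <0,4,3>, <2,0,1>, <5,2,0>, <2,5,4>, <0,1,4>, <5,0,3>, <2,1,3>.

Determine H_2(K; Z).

Fix the vertex order 0 < 1 < 2 < 3 < 4 < 5 and write every simplex with vertices in increasing order. Then dim K = 2 and the simplices of K are:

  0-simplices (6): [0], [1], [2], [3], [4], [5]
  1-simplices (15): [0,1], [0,2], [0,3], [0,4], [0,5], [1,2], [1,3], [1,4], [1,5], [2,3], [2,4], [2,5], [3,4], [3,5], [4,5]
  2-simplices (10): [0,1,2], [0,1,4], [0,2,5], [0,3,4], [0,3,5], [1,2,3], [1,3,5], [1,4,5], [2,3,4], [2,4,5]

so the chain groups are C_0 ≅ Z^6, C_1 ≅ Z^15, C_2 ≅ Z^10.

Boundary ∂_1: C_1 → C_0 maps an edge to its endpoints' difference, ∂[p,q] = q − p. For instance
  ∂[3,5] = [5] − [3].
The 6×15 boundary matrix has rank 5 and Smith normal form diag(1,1,1,1,1).

∂_2: C_2 → C_1 acts by ∂[p,q,r] = [q,r] − [p,r] + [p,q]. For instance
  ∂[1,2,3] = [2,3] − [1,3] + [1,2],
  ∂[1,4,5] = [4,5] − [1,5] + [1,4].
The resulting 15×10 matrix has rank 10, and its Smith normal form has invariant factors (1,1,1,1,1,1,1,1,1,2).

Reading off H_k = ker ∂_k / im ∂_{k+1}:

  H_2: rank ker ∂_2 − rank ∂_3 = (10 − 10) − 0 = 0, and there is no ∂_3, so H_2 ≅ 0.

H_2 = 0.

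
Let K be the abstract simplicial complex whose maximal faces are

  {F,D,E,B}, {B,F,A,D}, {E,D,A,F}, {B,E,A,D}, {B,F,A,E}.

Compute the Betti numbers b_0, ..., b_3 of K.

Order the vertices as A < B < D < E < F. Listing each simplex with vertices in this order, K has dimension 3 with simplices:

  0-simplices (5): A, B, D, E, F
  1-simplices (10): AB, AD, AE, AF, BD, BE, BF, DE, DF, EF
  2-simplices (10): ABD, ABE, ABF, ADE, ADF, AEF, BDE, BDF, BEF, DEF
  3-simplices (5): ABDE, ABDF, ABEF, ADEF, BDEF

giving chain groups C_0 ≅ Z^5, C_1 ≅ Z^10, C_2 ≅ Z^10, C_3 ≅ Z^5.

∂_1: C_1 → C_0 sends each edge [p,q] (with p < q) to q − p.
This gives a 5×10 integer matrix of rank 4; reducing to Smith normal form yields diagonal entries (1,1,1,1).

The boundary map ∂_2: C_2 → C_1 maps a triangle to the signed sum of its edges. For instance
  ∂ABF = BF − AF + AB,
  ∂ADF = DF − AF + AD.
The 10×10 boundary matrix has rank 6 and Smith normal form diag(1,1,1,1,1,1).

Boundary ∂_3: C_3 → C_2 sends each 3-simplex σ to the alternating sum Σ_i (−1)^i (σ with its i-th vertex removed). For instance
  ∂ABEF = BEF − AEF + ABF − ABE,
  ∂BDEF = DEF − BEF + BDF − BDE.
As a 10×5 matrix over Z this has rank 4, with invariant factors (1,1,1,1).

Now H_k = ker ∂_k / im ∂_{k+1}, so:

  H_0: rank C_0 − rank ∂_1 = 5 − 4 = 1, and the invariant factors of ∂_1 are all 1, so H_0 ≅ Z.
  H_1: rank ker ∂_1 − rank ∂_2 = (10 − 4) − 6 = 0, and the invariant factors of ∂_2 are all 1, so H_1 ≅ 0.
  H_2: rank ker ∂_2 − rank ∂_3 = (10 − 6) − 4 = 0, and the invariant factors of ∂_3 are all 1, so H_2 ≅ 0.
  H_3: rank ker ∂_3 − rank ∂_4 = (5 − 4) − 0 = 1, and there is no ∂_4, so H_3 ≅ Z.

As a check, the Euler characteristic is 5 − 10 + 10 − 5 = 0, which agrees with 1 − 0 + 0 − 1 = 0.

Hence the Betti numbers are b_0 = 1, b_1 = 0, b_2 = 0, b_3 = 1.

b_0 = 1, b_1 = 0, b_2 = 0, b_3 = 1.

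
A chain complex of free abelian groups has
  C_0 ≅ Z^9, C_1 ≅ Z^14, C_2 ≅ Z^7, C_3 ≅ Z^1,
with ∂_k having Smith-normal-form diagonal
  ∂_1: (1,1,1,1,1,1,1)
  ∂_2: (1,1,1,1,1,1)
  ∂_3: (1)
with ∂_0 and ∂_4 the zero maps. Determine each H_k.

H_0: b_0 = 9 − 0 − 7 = 2; torsion from ∂_1 factors > 1: none. So H_0 = Z^2.
H_1: b_1 = 14 − 7 − 6 = 1; torsion from ∂_2 factors > 1: none. So H_1 = Z.
H_2: b_2 = 7 − 6 − 1 = 0; torsion from ∂_3 factors > 1: none. So H_2 = 0.
H_3: b_3 = 1 − 1 − 0 = 0; torsion from ∂_4 factors > 1: none. So H_3 = 0.

H_0 = Z^2,  H_1 = Z,  H_2 = 0,  H_3 = 0.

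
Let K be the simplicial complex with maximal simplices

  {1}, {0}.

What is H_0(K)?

Take the total order 0 < 1 on the vertex set. Then K (dimension 0) consists of the simplices:

  0-simplices (2): [0], [1]

giving chain groups C_0 ≅ Z^2.

Now H_k = ker ∂_k / im ∂_{k+1}, so:

  H_0: rank C_0 − rank ∂_1 = 2 − 0 = 2, and there is no ∂_1, so H_0 = Z^2.

H_0 ≅ Z^2.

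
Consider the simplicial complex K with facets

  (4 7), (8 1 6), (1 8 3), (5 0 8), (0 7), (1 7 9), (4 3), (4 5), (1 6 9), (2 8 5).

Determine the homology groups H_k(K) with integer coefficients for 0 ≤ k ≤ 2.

H_0 ≅ Z,  H_1 ≅ Z^3,  H_2 = 0.

Fix the vertex order 0 < 1 < 2 < 3 < 4 < 5 < 6 < 7 < 8 < 9 and write every simplex with vertices in increasing order. Then dim K = 2 and the simplices of K are:

  0-simplices (10): [0], [1], [2], [3], [4], [5], [6], [7], [8], [9]
  1-simplices (18): [0,5], [0,7], [0,8], [1,3], [1,6], [1,7], [1,8], [1,9], [2,5], [2,8], [3,4], [3,8], [4,5], [4,7], [5,8], [6,8], [6,9], [7,9]
  2-simplices (6): [0,5,8], [1,3,8], [1,6,8], [1,6,9], [1,7,9], [2,5,8]

giving chain groups C_0 ≅ Z^10, C_1 ≅ Z^18, C_2 ≅ Z^6.

Boundary ∂_1: C_1 → C_0 maps an edge to its endpoints' difference, ∂[p,q] = q − p.
The resulting 10×18 matrix has rank 9, and its Smith normal form has invariant factors (1,1,1,1,1,1,1,1,1).

∂_2: C_2 → C_1 sends each 2-simplex [p,q,r] to [q,r] − [p,r] + [p,q]. For instance
  ∂[0,5,8] = [5,8] − [0,8] + [0,5],
  ∂[1,7,9] = [7,9] − [1,9] + [1,7].
This gives a 18×6 integer matrix of rank 6; reducing to Smith normal form yields diagonal entries (1,1,1,1,1,1).

Reading off H_k = ker ∂_k / im ∂_{k+1}:

  H_0: rank C_0 − rank ∂_1 = 10 − 9 = 1, and the invariant factors of ∂_1 are all 1, so H_0 ≅ Z.
  H_1: rank ker ∂_1 − rank ∂_2 = (18 − 9) − 6 = 3, and the invariant factors of ∂_2 are all 1, so H_1 ≅ Z^3.
  H_2: rank ker ∂_2 − rank ∂_3 = (6 − 6) − 0 = 0, and there is no ∂_3, so H_2 ≅ 0.

As a check, the Euler characteristic is 10 − 18 + 6 = -2, which agrees with 1 − 3 + 0 = -2.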